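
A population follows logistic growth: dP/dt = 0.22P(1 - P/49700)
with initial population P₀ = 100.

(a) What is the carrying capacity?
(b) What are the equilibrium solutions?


Logistic ODE dP/dt = 0.22P(1 - P/49700) has equilibria where dP/dt = 0, i.e. P = 0 or P = 49700.
The coefficient (1 - P/K) = 0 when P = K, identifying K = 49700 as the carrying capacity.
(a) K = 49700; (b) equilibria P = 0 and P = 49700.


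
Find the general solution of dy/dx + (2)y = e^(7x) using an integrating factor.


P(x) = 2 ⇒ μ = e^(2x).
(μ y)' = e^(9x) ⇒ μ y = e^(9x)/9 + C.
Divide by μ: y = (1/9)e^(7x) + Ce^(-2x).


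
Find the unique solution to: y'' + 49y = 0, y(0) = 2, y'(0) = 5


Characteristic roots of r² + 49 = 0 are ±7i, so y = C₁cos(7x) + C₂sin(7x).
Apply y(0) = 2: C₁ = 2. Differentiate and apply y'(0) = 5: 7·C₂ = 5, so C₂ = 5/7.
Particular solution: y = 2cos(7x) + (5/7)sin(7x).


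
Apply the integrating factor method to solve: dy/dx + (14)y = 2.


P(x) = 14, Q(x) = 2; integrating factor μ = e^(14x).
(μ y)' = 2e^(14x) ⇒ μ y = (1/7)e^(14x) + C.
Divide by μ: y = 1/7 + Ce^(-14x).


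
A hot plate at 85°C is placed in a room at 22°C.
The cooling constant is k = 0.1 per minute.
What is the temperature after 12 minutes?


Newton's law: dT/dt = -k(T - T_a) has solution T(t) = T_a + (T₀ - T_a)e^(-kt).
Plug in T_a = 22, T₀ = 85, k = 0.1, t = 12: T(12) = 22 + (63)e^(-1.20) ≈ 41.0°C.


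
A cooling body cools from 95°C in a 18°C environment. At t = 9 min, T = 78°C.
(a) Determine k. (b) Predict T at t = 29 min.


Newton's law: T(t) = T_a + (T₀ - T_a)e^(-kt).
(a) Use T(9) = 78: (78 - 18)/(95 - 18) = e^(-k·9), so k = -ln(0.779)/9 ≈ 0.0277.
(b) Apply k to t = 29: T(29) = 18 + (77)e^(-0.804) ≈ 52.5°C.


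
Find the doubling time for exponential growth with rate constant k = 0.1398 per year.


Exponential growth: P(t) = P₀ e^(0.1398t). Set P(t)/P₀ = 2: e^(0.1398t) = 2.
Solve: t = ln(2)/0.1398 ≈ 4.96 years.


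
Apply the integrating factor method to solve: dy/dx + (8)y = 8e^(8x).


P(x) = 8 ⇒ μ = e^(8x).
(μ y)' = 8e^(16x) ⇒ μ y = (8/16)e^(16x) + C.
Divide by μ: y = (1/2)e^(8x) + Ce^(-8x).


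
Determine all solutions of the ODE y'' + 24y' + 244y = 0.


Characteristic equation: r² + 24r + 244 = 0.
Discriminant is negative; roots r = -12 ± 10i (complex conjugate pair).
General solution uses e^(α x)(C₁ cos(β x) + C₂ sin(β x)): y = e^(-12x)(C₁cos(10x) + C₂sin(10x)).


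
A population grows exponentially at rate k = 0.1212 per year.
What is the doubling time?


Exponential growth: P(t) = P₀ e^(0.1212t). Set P(t)/P₀ = 2: e^(0.1212t) = 2.
Solve: t = ln(2)/0.1212 ≈ 5.72 years.


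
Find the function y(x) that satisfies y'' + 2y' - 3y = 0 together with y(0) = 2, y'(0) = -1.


Characteristic roots of r² + 2r - 3 = 0 are 1, -3.
General solution y = c₁ e^(x) + c₂ e^(-3x).
Apply y(0) = 2: c₁ + c₂ = 2. Apply y'(0) = -1: 1 c₁ - 3 c₂ = -1.
Solve: c₁ = 5/4, c₂ = 3/4.
Particular solution: y = (5/4)e^(x) + (3/4)e^(-3x).


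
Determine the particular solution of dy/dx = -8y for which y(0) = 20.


General solution of y' = -8y is y = Ce^(-8x).
Apply y(0) = 20: C = 20.
Particular solution: y = 20e^(-8x).


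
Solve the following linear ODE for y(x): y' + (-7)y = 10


P(x) = -7 ⇒ μ = e^(-7x).
(μ y)' = 10e^(-7x) ⇒ μ y = -(10/7)e^(-7x) + C.
Divide by μ: y = -10/7 + Ce^(7x).


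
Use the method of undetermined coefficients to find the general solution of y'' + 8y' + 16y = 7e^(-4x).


Characteristic polynomial (r + 4)² = 0; repeated root r = -4.
y_h = (C₁ + C₂x)e^(-4x). Forcing matches the repeated root (resonance), so try y_p = Ax² e^(-4x).
Substitute and solve for A: 2A = 7, so A = 7/2.
General solution: y = (C₁ + C₂x + (7/2)x²)e^(-4x).


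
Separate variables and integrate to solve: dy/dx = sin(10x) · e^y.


Separate: e^(-y) dy = sin(10x) dx.
Integrate: -e^(-y) = -(1/10)cos(10x) + C₀.
Rearrange: e^(-y) = (1/10)cos(10x) + C.


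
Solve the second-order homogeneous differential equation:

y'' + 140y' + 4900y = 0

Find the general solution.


Characteristic equation: r² + 140r + 4900 = 0, i.e. (r + 70)² = 0.
Repeated root r = -70; include an x factor for the second linearly independent solution.
General solution: y = (C₁ + C₂x)e^(-70x).


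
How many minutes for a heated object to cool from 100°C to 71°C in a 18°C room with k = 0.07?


From T(t) = T_a + (T₀ - T_a)e^(-kt), set T(t) = 71:
(71 - 18) / (100 - 18) = e^(-0.07t), so t = -ln(0.646)/0.07 ≈ 6.2 minutes.


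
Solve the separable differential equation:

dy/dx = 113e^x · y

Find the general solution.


Separate variables: dy/y = 113e^x dx.
Integrate: ln|y| = 113e^x + C₀.
Exponentiate: y = Ce^(113e^x).


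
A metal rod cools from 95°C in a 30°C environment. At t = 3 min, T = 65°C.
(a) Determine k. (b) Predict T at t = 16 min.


Newton's law: T(t) = T_a + (T₀ - T_a)e^(-kt).
(a) Use T(3) = 65: (65 - 30)/(95 - 30) = e^(-k·3), so k = -ln(0.538)/3 ≈ 0.2063.
(b) Apply k to t = 16: T(16) = 30 + (65)e^(-3.302) ≈ 32.4°C.


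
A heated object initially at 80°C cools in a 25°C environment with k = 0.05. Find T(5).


Newton's law: dT/dt = -k(T - T_a) has solution T(t) = T_a + (T₀ - T_a)e^(-kt).
Plug in T_a = 25, T₀ = 80, k = 0.05, t = 5: T(5) = 25 + (55)e^(-0.25) ≈ 67.8°C.


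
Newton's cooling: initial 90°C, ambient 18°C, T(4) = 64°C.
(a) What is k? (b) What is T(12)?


Newton's law: T(t) = T_a + (T₀ - T_a)e^(-kt).
(a) Use T(4) = 64: (64 - 18)/(90 - 18) = e^(-k·4), so k = -ln(0.639)/4 ≈ 0.1120.
(b) Apply k to t = 12: T(12) = 18 + (72)e^(-1.344) ≈ 36.8°C.


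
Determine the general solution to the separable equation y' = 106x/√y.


Separate: √y dy = 106x dx.
Integrate: (2/3)y^(3/2) = 53x² + C.


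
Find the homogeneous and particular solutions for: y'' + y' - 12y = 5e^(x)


Characteristic roots of r² + r - 12 = 0 are 3, -4.
y_h = C₁e^(3x) + C₂e^(-4x).
Forcing exponent 1 is not a characteristic root; try y_p = Ae^(x).
Substitute: A·(1 + (1)·1 + (-12)) = A·-10 = 5, so A = -1/2.
General solution: y = C₁e^(3x) + C₂e^(-4x) - (1/2)e^(x).


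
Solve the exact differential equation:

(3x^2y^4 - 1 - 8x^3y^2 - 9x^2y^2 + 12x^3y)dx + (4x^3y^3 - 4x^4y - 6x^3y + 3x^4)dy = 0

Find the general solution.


Check exactness: ∂M/∂y = 12x^2y^3 - 16x^3y - 18x^2y + 12x^3 and ∂N/∂x = 12x^2y^3 - 16x^3y - 18x^2y + 12x^3; equal, so the equation is exact.
Integrate M with respect to x (treating y as constant): ∫M dx = x^3y^4 - x - 2x^4y^2 - 3x^3y^2 + 3x^4y + h(y).
Differentiate w.r.t. y and set equal to N: all terms match, so h'(y) = 0 and h is a constant absorbed into C.
General solution: x^3y^4 - x - 2x^4y^2 - 3x^3y^2 + 3x^4y = C.


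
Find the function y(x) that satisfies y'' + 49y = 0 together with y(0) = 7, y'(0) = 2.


Characteristic roots of r² + 49 = 0 are ±7i, so y = C₁cos(7x) + C₂sin(7x).
Apply y(0) = 7: C₁ = 7. Differentiate and apply y'(0) = 2: 7·C₂ = 2, so C₂ = 2/7.
Particular solution: y = 7cos(7x) + (2/7)sin(7x).


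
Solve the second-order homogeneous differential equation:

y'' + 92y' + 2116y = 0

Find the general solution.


Characteristic equation: r² + 92r + 2116 = 0, i.e. (r + 46)² = 0.
Repeated root r = -46; include an x factor for the second linearly independent solution.
General solution: y = (C₁ + C₂x)e^(-46x).


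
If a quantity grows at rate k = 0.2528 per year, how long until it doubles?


Exponential growth: P(t) = P₀ e^(0.2528t). Set P(t)/P₀ = 2: e^(0.2528t) = 2.
Solve: t = ln(2)/0.2528 ≈ 2.74 years.


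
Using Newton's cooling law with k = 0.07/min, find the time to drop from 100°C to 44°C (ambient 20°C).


From T(t) = T_a + (T₀ - T_a)e^(-kt), set T(t) = 44:
(44 - 20) / (100 - 20) = e^(-0.07t), so t = -ln(0.300)/0.07 ≈ 17.2 minutes.


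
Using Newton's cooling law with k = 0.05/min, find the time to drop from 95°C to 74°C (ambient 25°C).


From T(t) = T_a + (T₀ - T_a)e^(-kt), set T(t) = 74:
(74 - 25) / (95 - 25) = e^(-0.05t), so t = -ln(0.700)/0.05 ≈ 7.1 minutes.


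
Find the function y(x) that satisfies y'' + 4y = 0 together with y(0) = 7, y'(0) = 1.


Characteristic roots of r² + 4 = 0 are ±2i, so y = C₁cos(2x) + C₂sin(2x).
Apply y(0) = 7: C₁ = 7. Differentiate and apply y'(0) = 1: 2·C₂ = 1, so C₂ = 1/2.
Particular solution: y = 7cos(2x) + (1/2)sin(2x).


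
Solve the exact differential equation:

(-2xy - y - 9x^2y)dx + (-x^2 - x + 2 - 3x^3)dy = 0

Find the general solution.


Check exactness: ∂M/∂y = -2x - 1 - 9x^2 and ∂N/∂x = -2x - 1 - 9x^2; equal, so the equation is exact.
Integrate M with respect to x (treating y as constant): ∫M dx = -x^2y - xy - 3x^3y + h(y).
Differentiate w.r.t. y and set equal to N: the x-dependent terms already match, leaving h'(y) = 2. Integrate: h(y) = 2y.
So F(x,y) = -x^2y - xy + 2y - 3x^3y.
General solution: -x^2y - xy + 2y - 3x^3y = C.


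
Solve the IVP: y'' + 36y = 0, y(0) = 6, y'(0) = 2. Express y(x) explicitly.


Characteristic roots of r² + 36 = 0 are ±6i, so y = C₁cos(6x) + C₂sin(6x).
Apply y(0) = 6: C₁ = 6. Differentiate and apply y'(0) = 2: 6·C₂ = 2, so C₂ = 1/3.
Particular solution: y = 6cos(6x) + (1/3)sin(6x).


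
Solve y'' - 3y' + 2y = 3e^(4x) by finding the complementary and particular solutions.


Characteristic roots of r² - 3r + 2 = 0 are 2, 1.
y_h = C₁e^(2x) + C₂e^(x).
Forcing exponent 4 is not a characteristic root; try y_p = Ae^(4x).
Substitute: A·(16 + (-3)·4 + (2)) = A·6 = 3, so A = 1/2.
General solution: y = C₁e^(2x) + C₂e^(x) + (1/2)e^(4x).


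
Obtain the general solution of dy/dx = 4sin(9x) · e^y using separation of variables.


Separate: e^(-y) dy = 4sin(9x) dx.
Integrate: -e^(-y) = -(4/9)cos(9x) + C₀.
Rearrange: e^(-y) = (4/9)cos(9x) + C.


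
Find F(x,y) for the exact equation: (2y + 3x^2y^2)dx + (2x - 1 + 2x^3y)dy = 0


Check exactness: ∂M/∂y = 2 + 6x^2y and ∂N/∂x = 2 + 6x^2y; equal, so the equation is exact.
Integrate M with respect to x (treating y as constant): ∫M dx = 2xy + x^3y^2 + h(y).
Differentiate w.r.t. y and set equal to N: the x-dependent terms already match, leaving h'(y) = -1. Integrate: h(y) = -y.
So F(x,y) = 2xy - y + x^3y^2.
General solution: 2xy - y + x^3y^2 = C.


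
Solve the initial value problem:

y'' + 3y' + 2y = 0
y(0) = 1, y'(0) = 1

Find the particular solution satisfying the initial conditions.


Characteristic roots of r² + 3r + 2 = 0 are -2, -1.
General solution y = c₁ e^(-2x) + c₂ e^(-x).
Apply y(0) = 1: c₁ + c₂ = 1. Apply y'(0) = 1: -2 c₁ - 1 c₂ = 1.
Solve: c₁ = -2, c₂ = 3.
Particular solution: y = -2e^(-2x) + 3e^(-x).


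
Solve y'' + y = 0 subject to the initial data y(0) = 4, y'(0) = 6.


Characteristic roots of r² + 1 = 0 are ±1i, so y = C₁cos(x) + C₂sin(x).
Apply y(0) = 4: C₁ = 4. Differentiate and apply y'(0) = 6: 1·C₂ = 6, so C₂ = 6.
Particular solution: y = 4cos(x) + 6sin(x).


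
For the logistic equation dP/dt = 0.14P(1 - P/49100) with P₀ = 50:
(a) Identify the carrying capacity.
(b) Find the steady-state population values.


Logistic ODE dP/dt = 0.14P(1 - P/49100) has equilibria where dP/dt = 0, i.e. P = 0 or P = 49100.
The coefficient (1 - P/K) = 0 when P = K, identifying K = 49100 as the carrying capacity.
(a) K = 49100; (b) equilibria P = 0 and P = 49100.


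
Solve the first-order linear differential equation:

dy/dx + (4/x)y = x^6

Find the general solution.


P(x) = 4/x ⇒ μ = x^4.
(x^4 y)' = x^4·x^6 = x^10.
Integrate: x^4 y = x^11/(11) + C.
Solve for y: y = (1/11)x^7 + C/x^4.


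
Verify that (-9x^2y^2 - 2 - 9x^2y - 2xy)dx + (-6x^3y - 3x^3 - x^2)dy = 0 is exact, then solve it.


Check exactness: ∂M/∂y = -18x^2y - 9x^2 - 2x and ∂N/∂x = -18x^2y - 9x^2 - 2x; equal, so the equation is exact.
Integrate M with respect to x (treating y as constant): ∫M dx = -3x^3y^2 - 2x - 3x^3y - x^2y + h(y).
Differentiate w.r.t. y and set equal to N: all terms match, so h'(y) = 0 and h is a constant absorbed into C.
General solution: -3x^3y^2 - 2x - 3x^3y - x^2y = C.


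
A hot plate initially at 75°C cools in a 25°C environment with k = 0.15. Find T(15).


Newton's law: dT/dt = -k(T - T_a) has solution T(t) = T_a + (T₀ - T_a)e^(-kt).
Plug in T_a = 25, T₀ = 75, k = 0.15, t = 15: T(15) = 25 + (50)e^(-2.25) ≈ 30.3°C.


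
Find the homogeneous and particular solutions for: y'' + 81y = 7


Homogeneous part: r² + 81 = 0 ⇒ r = ±9i, so y_h = C₁cos(9x) + C₂sin(9x).
Try constant y_p = A; plug in: 81A = 7 ⇒ A = 7/81.
General solution: y = C₁cos(9x) + C₂sin(9x) + 7/81.


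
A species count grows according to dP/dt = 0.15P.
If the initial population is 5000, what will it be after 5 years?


The ODE dP/dt = 0.15P has solution P(t) = P(0)e^(0.15t).
Substitute P(0) = 5000 and t = 5: P(5) = 5000 e^(0.75) ≈ 10585.


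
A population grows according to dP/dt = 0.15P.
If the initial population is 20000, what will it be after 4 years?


The ODE dP/dt = 0.15P has solution P(t) = P(0)e^(0.15t).
Substitute P(0) = 20000 and t = 4: P(4) = 20000 e^(0.60) ≈ 36442.


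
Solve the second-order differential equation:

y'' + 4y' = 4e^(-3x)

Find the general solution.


Characteristic roots of r² + 4r = 0 are -4, 0.
y_h = C₁e^(-4x) + C₂.
Forcing exponent -3 is not a characteristic root; try y_p = Ae^(-3x).
Substitute: A·(9 + (4)·-3 + (0)) = A·-3 = 4, so A = -4/3.
General solution: y = C₁e^(-4x) + C₂ - (4/3)e^(-3x).


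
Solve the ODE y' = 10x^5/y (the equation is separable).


Separate variables: y dy = 10x^5 dx.
Integrate both sides: y²/2 = (5/3)x^6 + C₀.
Multiply by 2: y² = (10/3)x^6 + C.


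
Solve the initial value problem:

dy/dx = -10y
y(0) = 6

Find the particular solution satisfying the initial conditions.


General solution of y' = -10y is y = Ce^(-10x).
Apply y(0) = 6: C = 6.
Particular solution: y = 6e^(-10x).


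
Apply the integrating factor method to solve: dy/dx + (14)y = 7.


P(x) = 14, Q(x) = 7; integrating factor μ = e^(14x).
(μ y)' = 7e^(14x) ⇒ μ y = (1/2)e^(14x) + C.
Divide by μ: y = 1/2 + Ce^(-14x).


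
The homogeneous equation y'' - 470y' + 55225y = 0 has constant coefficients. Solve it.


Characteristic equation: r² - 470r + 55225 = 0, i.e. (r - 235)² = 0.
Repeated root r = 235; include an x factor for the second linearly independent solution.
General solution: y = (C₁ + C₂x)e^(235x).


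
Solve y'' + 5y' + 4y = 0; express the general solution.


Characteristic equation: r² + 5r + 4 = 0.
Factor: (r + 4)(r + 1) = 0 ⇒ r = -4, -1 (distinct real).
General solution: y = C₁e^(-4x) + C₂e^(-x).


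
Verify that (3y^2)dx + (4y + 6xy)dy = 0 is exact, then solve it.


Check exactness: ∂M/∂y = 6y and ∂N/∂x = 6y; equal, so the equation is exact.
Integrate M with respect to x (treating y as constant): ∫M dx = 3xy^2 + h(y).
Differentiate w.r.t. y and set equal to N: the x-dependent terms already match, leaving h'(y) = 4y. Integrate: h(y) = 2y^2.
So F(x,y) = 2y^2 + 3xy^2.
General solution: 2y^2 + 3xy^2 = C.


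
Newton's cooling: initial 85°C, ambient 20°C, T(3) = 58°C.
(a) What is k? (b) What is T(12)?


Newton's law: T(t) = T_a + (T₀ - T_a)e^(-kt).
(a) Use T(3) = 58: (58 - 20)/(85 - 20) = e^(-k·3), so k = -ln(0.585)/3 ≈ 0.1789.
(b) Apply k to t = 12: T(12) = 20 + (65)e^(-2.147) ≈ 27.6°C.


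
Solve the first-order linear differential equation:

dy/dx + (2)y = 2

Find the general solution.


P(x) = 2, Q(x) = 2; integrating factor μ = e^(2x).
(μ y)' = 2e^(2x) ⇒ μ y = e^(2x) + C.
Divide by μ: y = 1 + Ce^(-2x).


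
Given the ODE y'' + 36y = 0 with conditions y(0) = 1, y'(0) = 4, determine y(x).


Characteristic roots of r² + 36 = 0 are ±6i, so y = C₁cos(6x) + C₂sin(6x).
Apply y(0) = 1: C₁ = 1. Differentiate and apply y'(0) = 4: 6·C₂ = 4, so C₂ = 2/3.
Particular solution: y = cos(6x) + (2/3)sin(6x).


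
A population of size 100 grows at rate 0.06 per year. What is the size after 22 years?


The ODE dP/dt = 0.06P has solution P(t) = P(0)e^(0.06t).
Substitute P(0) = 100 and t = 22: P(22) = 100 e^(1.32) ≈ 374.


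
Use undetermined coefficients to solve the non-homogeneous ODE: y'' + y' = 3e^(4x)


Characteristic roots of r² + r = 0 are -1, 0.
y_h = C₁e^(-x) + C₂.
Forcing exponent 4 is not a characteristic root; try y_p = Ae^(4x).
Substitute: A·(16 + (1)·4 + (0)) = A·20 = 3, so A = 3/20.
General solution: y = C₁e^(-x) + C₂ + (3/20)e^(4x).


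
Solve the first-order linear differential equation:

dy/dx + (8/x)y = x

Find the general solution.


P(x) = 8/x ⇒ μ = x^8.
(x^8 y)' = x^9 ⇒ x^8 y = x^10/(10) + C.
Solve for y: y = (1/10)x^2 + C/x^8.


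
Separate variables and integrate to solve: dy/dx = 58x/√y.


Separate: √y dy = 58x dx.
Integrate: (2/3)y^(3/2) = 29x² + C.


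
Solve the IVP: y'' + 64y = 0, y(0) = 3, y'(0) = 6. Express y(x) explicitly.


Characteristic roots of r² + 64 = 0 are ±8i, so y = C₁cos(8x) + C₂sin(8x).
Apply y(0) = 3: C₁ = 3. Differentiate and apply y'(0) = 6: 8·C₂ = 6, so C₂ = 3/4.
Particular solution: y = 3cos(8x) + (3/4)sin(8x).


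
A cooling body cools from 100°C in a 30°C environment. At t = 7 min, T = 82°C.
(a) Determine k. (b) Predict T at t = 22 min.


Newton's law: T(t) = T_a + (T₀ - T_a)e^(-kt).
(a) Use T(7) = 82: (82 - 30)/(100 - 30) = e^(-k·7), so k = -ln(0.743)/7 ≈ 0.0425.
(b) Apply k to t = 22: T(22) = 30 + (70)e^(-0.934) ≈ 57.5°C.


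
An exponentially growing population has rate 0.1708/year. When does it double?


Exponential growth: P(t) = P₀ e^(0.1708t). Set P(t)/P₀ = 2: e^(0.1708t) = 2.
Solve: t = ln(2)/0.1708 ≈ 4.06 years.


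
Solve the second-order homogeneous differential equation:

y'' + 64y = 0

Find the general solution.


Characteristic equation: r² + 64 = 0.
Discriminant is negative; roots r = 0 ± 8i (complex conjugate pair).
General solution uses e^(α x)(C₁ cos(β x) + C₂ sin(β x)): y = C₁cos(8x) + C₂sin(8x).


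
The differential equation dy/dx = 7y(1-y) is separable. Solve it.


Separate: dy/[y(1-y)] = 7 dx.
Partial fractions: 1/[y(1-y)] = 1/y + 1/(1-y).
Integrate: ln|y/(1-y)| = 7x + C₀.
Solve for y: y = 1/(1 + Ce^(-7x)).


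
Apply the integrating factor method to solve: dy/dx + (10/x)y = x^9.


P(x) = 10/x ⇒ μ = x^10.
(x^10 y)' = x^10·x^9 = x^19.
Integrate: x^10 y = x^20/(20) + C.
Solve for y: y = (1/20)x^10 + C/x^10.


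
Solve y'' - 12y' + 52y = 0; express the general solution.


Characteristic equation: r² - 12r + 52 = 0.
Discriminant is negative; roots r = 6 ± 4i (complex conjugate pair).
General solution uses e^(α x)(C₁ cos(β x) + C₂ sin(β x)): y = e^(6x)(C₁cos(4x) + C₂sin(4x)).


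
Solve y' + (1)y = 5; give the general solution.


P(x) = 1, Q(x) = 5; integrating factor μ = e^(x).
(μ y)' = 5e^(x) ⇒ μ y = 5e^(x) + C.
Divide by μ: y = 5 + Ce^(-x).


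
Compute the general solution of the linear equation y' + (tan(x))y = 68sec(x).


P(x) = tan(x) ⇒ μ = e^(∫tan(x)dx) = sec(x).
(sec(x) y)' = 68sec²(x) ⇒ sec(x) y = 68tan(x) + C.
Multiply by cos(x): y = 68sin(x) + C·cos(x).


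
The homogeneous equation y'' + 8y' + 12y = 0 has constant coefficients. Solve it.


Characteristic equation: r² + 8r + 12 = 0.
Factor: (r + 2)(r + 6) = 0 ⇒ r = -2, -6 (distinct real).
General solution: y = C₁e^(-2x) + C₂e^(-6x).


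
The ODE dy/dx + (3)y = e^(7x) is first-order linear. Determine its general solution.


P(x) = 3 ⇒ μ = e^(3x).
(μ y)' = e^(10x) ⇒ μ y = e^(10x)/10 + C.
Divide by μ: y = (1/10)e^(7x) + Ce^(-3x).


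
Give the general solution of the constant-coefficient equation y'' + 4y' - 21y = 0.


Characteristic equation: r² + 4r - 21 = 0.
Factor: (r + 7)(r - 3) = 0 ⇒ r = -7, 3 (distinct real).
General solution: y = C₁e^(-7x) + C₂e^(3x).


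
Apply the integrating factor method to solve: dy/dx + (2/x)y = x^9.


P(x) = 2/x ⇒ μ = x^2.
(x^2 y)' = x^2·x^9 = x^11.
Integrate: x^2 y = x^12/(12) + C.
Solve for y: y = (1/12)x^10 + C/x^2.


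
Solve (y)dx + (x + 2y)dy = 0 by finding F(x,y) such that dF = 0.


Check exactness: ∂M/∂y = 1 and ∂N/∂x = 1; equal, so the equation is exact.
Integrate M with respect to x (treating y as constant): ∫M dx = xy + h(y).
Differentiate w.r.t. y and set equal to N: the x-dependent terms already match, leaving h'(y) = 2y. Integrate: h(y) = y^2.
So F(x,y) = xy + y^2.
General solution: xy + y^2 = C.


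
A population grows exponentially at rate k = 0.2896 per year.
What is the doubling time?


Exponential growth: P(t) = P₀ e^(0.2896t). Set P(t)/P₀ = 2: e^(0.2896t) = 2.
Solve: t = ln(2)/0.2896 ≈ 2.39 years.


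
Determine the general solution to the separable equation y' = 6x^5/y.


Separate variables: y dy = 6x^5 dx.
Integrate both sides: y²/2 = x^6 + C₀.
Multiply by 2: y² = 2x^6 + C.


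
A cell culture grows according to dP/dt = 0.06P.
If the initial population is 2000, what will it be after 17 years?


The ODE dP/dt = 0.06P has solution P(t) = P(0)e^(0.06t).
Substitute P(0) = 2000 and t = 17: P(17) = 2000 e^(1.02) ≈ 5546.


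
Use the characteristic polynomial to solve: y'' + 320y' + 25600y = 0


Characteristic equation: r² + 320r + 25600 = 0, i.e. (r + 160)² = 0.
Repeated root r = -160; include an x factor for the second linearly independent solution.
General solution: y = (C₁ + C₂x)e^(-160x).


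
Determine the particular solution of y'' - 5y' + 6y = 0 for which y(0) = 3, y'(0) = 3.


Characteristic roots of r² - 5r + 6 = 0 are 3, 2.
General solution y = c₁ e^(3x) + c₂ e^(2x).
Apply y(0) = 3: c₁ + c₂ = 3. Apply y'(0) = 3: 3 c₁ + 2 c₂ = 3.
Solve: c₁ = -3, c₂ = 6.
Particular solution: y = -3e^(3x) + 6e^(2x).


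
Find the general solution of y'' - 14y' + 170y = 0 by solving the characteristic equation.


Characteristic equation: r² - 14r + 170 = 0.
Discriminant is negative; roots r = 7 ± 11i (complex conjugate pair).
General solution uses e^(α x)(C₁ cos(β x) + C₂ sin(β x)): y = e^(7x)(C₁cos(11x) + C₂sin(11x)).


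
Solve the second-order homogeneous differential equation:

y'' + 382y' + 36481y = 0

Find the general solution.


Characteristic equation: r² + 382r + 36481 = 0, i.e. (r + 191)² = 0.
Repeated root r = -191; include an x factor for the second linearly independent solution.
General solution: y = (C₁ + C₂x)e^(-191x).


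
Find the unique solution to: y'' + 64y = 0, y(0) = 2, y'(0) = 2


Characteristic roots of r² + 64 = 0 are ±8i, so y = C₁cos(8x) + C₂sin(8x).
Apply y(0) = 2: C₁ = 2. Differentiate and apply y'(0) = 2: 8·C₂ = 2, so C₂ = 1/4.
Particular solution: y = 2cos(8x) + (1/4)sin(8x).


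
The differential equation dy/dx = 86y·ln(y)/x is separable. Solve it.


Separate: dy/[y ln(y)] = 86 dx/x.
Substitute u = ln(y): du/u = 86 dx/x.
Integrate: ln|ln(y)| = 86ln|x| + C₀, hence ln(y) = C·x^86.


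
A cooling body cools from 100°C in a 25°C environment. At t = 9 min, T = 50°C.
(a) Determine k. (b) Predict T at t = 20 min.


Newton's law: T(t) = T_a + (T₀ - T_a)e^(-kt).
(a) Use T(9) = 50: (50 - 25)/(100 - 25) = e^(-k·9), so k = -ln(0.333)/9 ≈ 0.1221.
(b) Apply k to t = 20: T(20) = 25 + (75)e^(-2.441) ≈ 31.5°C.


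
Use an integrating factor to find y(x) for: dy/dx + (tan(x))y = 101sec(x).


P(x) = tan(x) ⇒ μ = e^(∫tan(x)dx) = sec(x).
(sec(x) y)' = 101sec²(x) ⇒ sec(x) y = 101tan(x) + C.
Multiply by cos(x): y = 101sin(x) + C·cos(x).


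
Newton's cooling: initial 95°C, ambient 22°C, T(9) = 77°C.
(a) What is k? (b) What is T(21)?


Newton's law: T(t) = T_a + (T₀ - T_a)e^(-kt).
(a) Use T(9) = 77: (77 - 22)/(95 - 22) = e^(-k·9), so k = -ln(0.753)/9 ≈ 0.0315.
(b) Apply k to t = 21: T(21) = 22 + (73)e^(-0.661) ≈ 59.7°C.


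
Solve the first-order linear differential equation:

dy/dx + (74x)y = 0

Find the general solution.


P(x) = 74x ⇒ μ = e^(37x²).
Q(x) = 0 so μ y is constant: y = Ce^(-37x²).


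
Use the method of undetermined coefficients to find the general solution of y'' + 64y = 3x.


Homogeneous: r² + 64 = 0 ⇒ r = ±8i, y_h = C₁cos(8x) + C₂sin(8x).
Polynomial forcing; try y_p = Ax + B. Then y_p'' + 64 y_p = 64(Ax + B) = 3x, so B = 0 and A = 3/64.
General solution: y = C₁cos(8x) + C₂sin(8x) + (3/64)x.


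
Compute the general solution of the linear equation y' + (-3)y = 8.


P(x) = -3 ⇒ μ = e^(-3x).
(μ y)' = 8e^(-3x) ⇒ μ y = -(8/3)e^(-3x) + C.
Divide by μ: y = -8/3 + Ce^(3x).


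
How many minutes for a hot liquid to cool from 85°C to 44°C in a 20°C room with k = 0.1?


From T(t) = T_a + (T₀ - T_a)e^(-kt), set T(t) = 44:
(44 - 20) / (85 - 20) = e^(-0.1t), so t = -ln(0.369)/0.1 ≈ 10.0 minutes.


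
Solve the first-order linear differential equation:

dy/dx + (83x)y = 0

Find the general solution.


P(x) = 83x ⇒ μ = e^((83/2)x²).
Q(x) = 0 so μ y is constant: y = Ce^(-(83/2)x²).


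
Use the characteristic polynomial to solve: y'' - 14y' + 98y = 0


Characteristic equation: r² - 14r + 98 = 0.
Discriminant is negative; roots r = 7 ± 7i (complex conjugate pair).
General solution uses e^(α x)(C₁ cos(β x) + C₂ sin(β x)): y = e^(7x)(C₁cos(7x) + C₂sin(7x)).


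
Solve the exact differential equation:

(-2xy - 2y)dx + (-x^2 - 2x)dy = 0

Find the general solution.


Check exactness: ∂M/∂y = -2x - 2 and ∂N/∂x = -2x - 2; equal, so the equation is exact.
Integrate M with respect to x (treating y as constant): ∫M dx = -x^2y - 2xy + h(y).
Differentiate w.r.t. y and set equal to N: all terms match, so h'(y) = 0 and h is a constant absorbed into C.
General solution: -x^2y - 2xy = C.


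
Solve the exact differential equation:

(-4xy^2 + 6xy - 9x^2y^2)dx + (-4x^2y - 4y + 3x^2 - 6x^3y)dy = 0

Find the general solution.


Check exactness: ∂M/∂y = -8xy + 6x - 18x^2y and ∂N/∂x = -8xy + 6x - 18x^2y; equal, so the equation is exact.
Integrate M with respect to x (treating y as constant): ∫M dx = -2x^2y^2 + 3x^2y - 3x^3y^2 + h(y).
Differentiate w.r.t. y and set equal to N: the x-dependent terms already match, leaving h'(y) = -4y. Integrate: h(y) = -2y^2.
So F(x,y) = -2x^2y^2 - 2y^2 + 3x^2y - 3x^3y^2.
General solution: -2x^2y^2 - 2y^2 + 3x^2y - 3x^3y^2 = C.


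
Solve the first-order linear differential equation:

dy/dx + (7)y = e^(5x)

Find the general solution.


P(x) = 7 ⇒ μ = e^(7x).
(μ y)' = e^(12x) ⇒ μ y = e^(12x)/12 + C.
Divide by μ: y = (1/12)e^(5x) + Ce^(-7x).


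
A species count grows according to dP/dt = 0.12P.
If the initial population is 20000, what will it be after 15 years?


The ODE dP/dt = 0.12P has solution P(t) = P(0)e^(0.12t).
Substitute P(0) = 20000 and t = 15: P(15) = 20000 e^(1.80) ≈ 120993.


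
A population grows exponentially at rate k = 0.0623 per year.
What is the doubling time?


Exponential growth: P(t) = P₀ e^(0.0623t). Set P(t)/P₀ = 2: e^(0.0623t) = 2.
Solve: t = ln(2)/0.0623 ≈ 11.13 years.


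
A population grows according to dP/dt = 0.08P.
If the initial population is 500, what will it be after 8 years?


The ODE dP/dt = 0.08P has solution P(t) = P(0)e^(0.08t).
Substitute P(0) = 500 and t = 8: P(8) = 500 e^(0.64) ≈ 948.


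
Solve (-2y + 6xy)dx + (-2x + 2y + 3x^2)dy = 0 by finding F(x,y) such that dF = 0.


Check exactness: ∂M/∂y = -2 + 6x and ∂N/∂x = -2 + 6x; equal, so the equation is exact.
Integrate M with respect to x (treating y as constant): ∫M dx = -2xy + 3x^2y + h(y).
Differentiate w.r.t. y and set equal to N: the x-dependent terms already match, leaving h'(y) = 2y. Integrate: h(y) = y^2.
So F(x,y) = -2xy + y^2 + 3x^2y.
General solution: -2xy + y^2 + 3x^2y = C.


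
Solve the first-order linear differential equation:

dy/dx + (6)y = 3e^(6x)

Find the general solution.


P(x) = 6 ⇒ μ = e^(6x).
(μ y)' = 3e^(12x) ⇒ μ y = (3/12)e^(12x) + C.
Divide by μ: y = (1/4)e^(6x) + Ce^(-6x).


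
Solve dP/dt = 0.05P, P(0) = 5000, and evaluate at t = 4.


The ODE dP/dt = 0.05P has solution P(t) = P(0)e^(0.05t).
Substitute P(0) = 5000 and t = 4: P(4) = 5000 e^(0.20) ≈ 6107.


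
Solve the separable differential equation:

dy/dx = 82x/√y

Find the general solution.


Separate: √y dy = 82x dx.
Integrate: (2/3)y^(3/2) = 41x² + C.


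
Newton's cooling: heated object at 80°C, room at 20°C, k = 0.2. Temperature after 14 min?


Newton's law: dT/dt = -k(T - T_a) has solution T(t) = T_a + (T₀ - T_a)e^(-kt).
Plug in T_a = 20, T₀ = 80, k = 0.2, t = 14: T(14) = 20 + (60)e^(-2.80) ≈ 23.6°C.


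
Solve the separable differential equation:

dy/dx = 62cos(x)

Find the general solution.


g(y) = 1, so integrate directly: y = ∫ 62cos(x) dx = 62sin(x) + C.


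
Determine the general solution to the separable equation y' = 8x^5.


Integrate both sides with respect to x: y = ∫ 8x^5 dx = (4/3)x^6 + C.


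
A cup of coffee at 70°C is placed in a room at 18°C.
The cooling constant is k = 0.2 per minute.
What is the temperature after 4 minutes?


Newton's law: dT/dt = -k(T - T_a) has solution T(t) = T_a + (T₀ - T_a)e^(-kt).
Plug in T_a = 18, T₀ = 70, k = 0.2, t = 4: T(4) = 18 + (52)e^(-0.80) ≈ 41.4°C.


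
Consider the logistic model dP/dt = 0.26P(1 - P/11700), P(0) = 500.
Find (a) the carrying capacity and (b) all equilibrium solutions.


Logistic ODE dP/dt = 0.26P(1 - P/11700) has equilibria where dP/dt = 0, i.e. P = 0 or P = 11700.
The coefficient (1 - P/K) = 0 when P = K, identifying K = 11700 as the carrying capacity.
(a) K = 11700; (b) equilibria P = 0 and P = 11700.


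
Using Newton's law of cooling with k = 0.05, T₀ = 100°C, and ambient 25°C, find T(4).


Newton's law: dT/dt = -k(T - T_a) has solution T(t) = T_a + (T₀ - T_a)e^(-kt).
Plug in T_a = 25, T₀ = 100, k = 0.05, t = 4: T(4) = 25 + (75)e^(-0.20) ≈ 86.4°C.


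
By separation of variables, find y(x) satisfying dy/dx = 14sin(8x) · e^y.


Separate: e^(-y) dy = 14sin(8x) dx.
Integrate: -e^(-y) = -(7/4)cos(8x) + C₀.
Rearrange: e^(-y) = (7/4)cos(8x) + C.


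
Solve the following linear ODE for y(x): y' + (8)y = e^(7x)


P(x) = 8 ⇒ μ = e^(8x).
(μ y)' = e^(15x) ⇒ μ y = e^(15x)/15 + C.
Divide by μ: y = (1/15)e^(7x) + Ce^(-8x).


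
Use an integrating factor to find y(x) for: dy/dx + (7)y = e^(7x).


P(x) = 7 ⇒ μ = e^(7x).
(μ y)' = e^(14x) ⇒ μ y = e^(14x)/14 + C.
Divide by μ: y = (1/14)e^(7x) + Ce^(-7x).


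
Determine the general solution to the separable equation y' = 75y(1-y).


Separate: dy/[y(1-y)] = 75 dx.
Partial fractions: 1/[y(1-y)] = 1/y + 1/(1-y).
Integrate: ln|y/(1-y)| = 75x + C₀.
Solve for y: y = 1/(1 + Ce^(-75x)).


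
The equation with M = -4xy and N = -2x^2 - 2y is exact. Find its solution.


Check exactness: ∂M/∂y = -4x and ∂N/∂x = -4x; equal, so the equation is exact.
Integrate M with respect to x (treating y as constant): ∫M dx = -2x^2y + h(y).
Differentiate w.r.t. y and set equal to N: the x-dependent terms already match, leaving h'(y) = -2y. Integrate: h(y) = -y^2.
So F(x,y) = -2x^2y - y^2.
General solution: -2x^2y - y^2 = C.


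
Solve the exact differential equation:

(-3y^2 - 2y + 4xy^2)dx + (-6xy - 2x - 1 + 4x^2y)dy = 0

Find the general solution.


Check exactness: ∂M/∂y = -6y - 2 + 8xy and ∂N/∂x = -6y - 2 + 8xy; equal, so the equation is exact.
Integrate M with respect to x (treating y as constant): ∫M dx = -3xy^2 - 2xy + 2x^2y^2 + h(y).
Differentiate w.r.t. y and set equal to N: the x-dependent terms already match, leaving h'(y) = -1. Integrate: h(y) = -y.
So F(x,y) = -3xy^2 - 2xy - y + 2x^2y^2.
General solution: -3xy^2 - 2xy - y + 2x^2y^2 = C.


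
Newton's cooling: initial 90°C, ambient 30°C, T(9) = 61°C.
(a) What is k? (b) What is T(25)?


Newton's law: T(t) = T_a + (T₀ - T_a)e^(-kt).
(a) Use T(9) = 61: (61 - 30)/(90 - 30) = e^(-k·9), so k = -ln(0.517)/9 ≈ 0.0734.
(b) Apply k to t = 25: T(25) = 30 + (60)e^(-1.834) ≈ 39.6°C.


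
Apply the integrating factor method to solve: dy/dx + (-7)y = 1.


P(x) = -7 ⇒ μ = e^(-7x).
(μ y)' = e^(-7x) ⇒ μ y = -(1/7)e^(-7x) + C.
Divide by μ: y = -1/7 + Ce^(7x).


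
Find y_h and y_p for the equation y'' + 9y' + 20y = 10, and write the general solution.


Characteristic roots of r² + 9r + 20 = 0 are -4, -5.
y_h = C₁e^(-4x) + C₂e^(-5x).
Constant forcing; try y_p = A. Then 20A = 10 ⇒ A = 1/2.
General solution: y = C₁e^(-4x) + C₂e^(-5x) + 1/2.


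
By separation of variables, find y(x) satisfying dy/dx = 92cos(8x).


g(y) = 1, so integrate directly: y = ∫ 92cos(8x) dx = (23/2)sin(8x) + C.


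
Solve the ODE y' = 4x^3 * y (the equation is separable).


Separate variables: dy/y = 4x^3 dx.
Integrate: ln|y| = x^4 + C₀.
Exponentiate: y = Ce^(x^4).


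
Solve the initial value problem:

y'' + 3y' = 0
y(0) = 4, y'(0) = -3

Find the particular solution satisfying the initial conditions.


Characteristic roots of r² + 3r = 0 are -3, 0.
General solution y = c₁ e^(-3x) + c₂.
Apply y(0) = 4: c₁ + c₂ = 4. Apply y'(0) = -3: -3 c₁ + 0 c₂ = -3.
Solve: c₁ = 1, c₂ = 3.
Particular solution: y = e^(-3x) + 3.


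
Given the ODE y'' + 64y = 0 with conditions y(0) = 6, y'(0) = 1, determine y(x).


Characteristic roots of r² + 64 = 0 are ±8i, so y = C₁cos(8x) + C₂sin(8x).
Apply y(0) = 6: C₁ = 6. Differentiate and apply y'(0) = 1: 8·C₂ = 1, so C₂ = 1/8.
Particular solution: y = 6cos(8x) + (1/8)sin(8x).


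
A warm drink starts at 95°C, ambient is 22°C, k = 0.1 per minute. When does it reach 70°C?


From T(t) = T_a + (T₀ - T_a)e^(-kt), set T(t) = 70:
(70 - 22) / (95 - 22) = e^(-0.1t), so t = -ln(0.658)/0.1 ≈ 4.2 minutes.


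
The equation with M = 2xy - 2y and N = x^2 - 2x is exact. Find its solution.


Check exactness: ∂M/∂y = 2x - 2 and ∂N/∂x = 2x - 2; equal, so the equation is exact.
Integrate M with respect to x (treating y as constant): ∫M dx = x^2y - 2xy + h(y).
Differentiate w.r.t. y and set equal to N: all terms match, so h'(y) = 0 and h is a constant absorbed into C.
General solution: x^2y - 2xy = C.


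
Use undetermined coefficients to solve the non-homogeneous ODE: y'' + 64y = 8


Homogeneous part: r² + 64 = 0 ⇒ r = ±8i, so y_h = C₁cos(8x) + C₂sin(8x).
Try constant y_p = A; plug in: 64A = 8 ⇒ A = 1/8.
General solution: y = C₁cos(8x) + C₂sin(8x) + 1/8.


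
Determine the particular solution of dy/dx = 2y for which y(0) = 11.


General solution of y' = 2y is y = Ce^(2x).
Apply y(0) = 11: C = 11.
Particular solution: y = 11e^(2x).


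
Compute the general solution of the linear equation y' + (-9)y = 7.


P(x) = -9 ⇒ μ = e^(-9x).
(μ y)' = 7e^(-9x) ⇒ μ y = -(7/9)e^(-9x) + C.
Divide by μ: y = -7/9 + Ce^(9x).


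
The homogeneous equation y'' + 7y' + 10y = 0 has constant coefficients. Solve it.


Characteristic equation: r² + 7r + 10 = 0.
Factor: (r + 2)(r + 5) = 0 ⇒ r = -2, -5 (distinct real).
General solution: y = C₁e^(-2x) + C₂e^(-5x).


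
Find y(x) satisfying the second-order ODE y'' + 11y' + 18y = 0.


Characteristic equation: r² + 11r + 18 = 0.
Factor: (r + 9)(r + 2) = 0 ⇒ r = -9, -2 (distinct real).
General solution: y = C₁e^(-9x) + C₂e^(-2x).


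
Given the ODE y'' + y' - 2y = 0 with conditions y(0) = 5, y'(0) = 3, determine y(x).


Characteristic roots of r² + r - 2 = 0 are -2, 1.
General solution y = c₁ e^(-2x) + c₂ e^(x).
Apply y(0) = 5: c₁ + c₂ = 5. Apply y'(0) = 3: -2 c₁ + 1 c₂ = 3.
Solve: c₁ = 2/3, c₂ = 13/3.
Particular solution: y = (2/3)e^(-2x) + (13/3)e^(x).


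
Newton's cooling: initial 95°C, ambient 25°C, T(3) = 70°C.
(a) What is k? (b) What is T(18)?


Newton's law: T(t) = T_a + (T₀ - T_a)e^(-kt).
(a) Use T(3) = 70: (70 - 25)/(95 - 25) = e^(-k·3), so k = -ln(0.643)/3 ≈ 0.1473.
(b) Apply k to t = 18: T(18) = 25 + (70)e^(-2.651) ≈ 29.9°C.


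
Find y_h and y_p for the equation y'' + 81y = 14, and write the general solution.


Homogeneous part: r² + 81 = 0 ⇒ r = ±9i, so y_h = C₁cos(9x) + C₂sin(9x).
Try constant y_p = A; plug in: 81A = 14 ⇒ A = 14/81.
General solution: y = C₁cos(9x) + C₂sin(9x) + 14/81.


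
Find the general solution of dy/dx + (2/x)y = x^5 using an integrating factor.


P(x) = 2/x ⇒ μ = x^2.
(x^2 y)' = x^7 ⇒ x^2 y = x^8/(8) + C.
Solve for y: y = (1/8)x^6 + C/x^2.


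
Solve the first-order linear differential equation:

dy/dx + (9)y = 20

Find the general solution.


P(x) = 9, Q(x) = 20; integrating factor μ = e^(9x).
(μ y)' = 20e^(9x) ⇒ μ y = (20/9)e^(9x) + C.
Divide by μ: y = 20/9 + Ce^(-9x).


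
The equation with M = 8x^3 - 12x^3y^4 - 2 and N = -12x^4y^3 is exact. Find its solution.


Check exactness: ∂M/∂y = -48x^3y^3 and ∂N/∂x = -48x^3y^3; equal, so the equation is exact.
Integrate M with respect to x (treating y as constant): ∫M dx = 2x^4 - 3x^4y^4 - 2x + h(y).
Differentiate w.r.t. y and set equal to N: all terms match, so h'(y) = 0 and h is a constant absorbed into C.
General solution: 2x^4 - 3x^4y^4 - 2x = C.


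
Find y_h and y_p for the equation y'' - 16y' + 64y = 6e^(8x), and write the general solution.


Characteristic polynomial (r - 8)² = 0; repeated root r = 8.
y_h = (C₁ + C₂x)e^(8x). Forcing matches the repeated root (resonance), so try y_p = Ax² e^(8x).
Substitute and solve for A: 2A = 6, so A = 3.
General solution: y = (C₁ + C₂x + 3x²)e^(8x).


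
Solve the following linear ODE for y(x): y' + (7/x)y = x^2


P(x) = 7/x ⇒ μ = x^7.
(x^7 y)' = x^7·x^2 = x^9.
Integrate: x^7 y = x^10/(10) + C.
Solve for y: y = (1/10)x^3 + C/x^7.


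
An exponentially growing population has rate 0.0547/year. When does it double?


Exponential growth: P(t) = P₀ e^(0.0547t). Set P(t)/P₀ = 2: e^(0.0547t) = 2.
Solve: t = ln(2)/0.0547 ≈ 12.67 years.


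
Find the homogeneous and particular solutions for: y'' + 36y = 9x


Homogeneous: r² + 36 = 0 ⇒ r = ±6i, y_h = C₁cos(6x) + C₂sin(6x).
Polynomial forcing; try y_p = Ax + B. Then y_p'' + 36 y_p = 36(Ax + B) = 9x, so B = 0 and A = 1/4.
General solution: y = C₁cos(6x) + C₂sin(6x) + (1/4)x.


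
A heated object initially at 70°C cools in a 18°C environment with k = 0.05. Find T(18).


Newton's law: dT/dt = -k(T - T_a) has solution T(t) = T_a + (T₀ - T_a)e^(-kt).
Plug in T_a = 18, T₀ = 70, k = 0.05, t = 18: T(18) = 18 + (52)e^(-0.90) ≈ 39.1°C.


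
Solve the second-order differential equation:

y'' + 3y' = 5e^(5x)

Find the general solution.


Characteristic roots of r² + 3r = 0 are -3, 0.
y_h = C₁e^(-3x) + C₂.
Forcing exponent 5 is not a characteristic root; try y_p = Ae^(5x).
Substitute: A·(25 + (3)·5 + (0)) = A·40 = 5, so A = 1/8.
General solution: y = C₁e^(-3x) + C₂ + (1/8)e^(5x).


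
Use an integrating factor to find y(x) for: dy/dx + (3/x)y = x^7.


P(x) = 3/x ⇒ μ = x^3.
(x^3 y)' = x^10 ⇒ x^3 y = x^11/(11) + C.
Solve for y: y = (1/11)x^8 + C/x^3.


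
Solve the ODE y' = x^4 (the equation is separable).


Integrate both sides with respect to x: y = ∫ x^4 dx = (1/5)x^5 + C.


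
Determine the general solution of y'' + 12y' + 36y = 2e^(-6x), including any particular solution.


Characteristic polynomial (r + 6)² = 0; repeated root r = -6.
y_h = (C₁ + C₂x)e^(-6x). Forcing matches the repeated root (resonance), so try y_p = Ax² e^(-6x).
Substitute and solve for A: 2A = 2, so A = 1.
General solution: y = (C₁ + C₂x + x²)e^(-6x).


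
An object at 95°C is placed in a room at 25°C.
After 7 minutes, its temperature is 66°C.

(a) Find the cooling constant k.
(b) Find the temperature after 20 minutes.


Newton's law: T(t) = T_a + (T₀ - T_a)e^(-kt).
(a) Use T(7) = 66: (66 - 25)/(95 - 25) = e^(-k·7), so k = -ln(0.586)/7 ≈ 0.0764.
(b) Apply k to t = 20: T(20) = 25 + (70)e^(-1.528) ≈ 40.2°C.
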